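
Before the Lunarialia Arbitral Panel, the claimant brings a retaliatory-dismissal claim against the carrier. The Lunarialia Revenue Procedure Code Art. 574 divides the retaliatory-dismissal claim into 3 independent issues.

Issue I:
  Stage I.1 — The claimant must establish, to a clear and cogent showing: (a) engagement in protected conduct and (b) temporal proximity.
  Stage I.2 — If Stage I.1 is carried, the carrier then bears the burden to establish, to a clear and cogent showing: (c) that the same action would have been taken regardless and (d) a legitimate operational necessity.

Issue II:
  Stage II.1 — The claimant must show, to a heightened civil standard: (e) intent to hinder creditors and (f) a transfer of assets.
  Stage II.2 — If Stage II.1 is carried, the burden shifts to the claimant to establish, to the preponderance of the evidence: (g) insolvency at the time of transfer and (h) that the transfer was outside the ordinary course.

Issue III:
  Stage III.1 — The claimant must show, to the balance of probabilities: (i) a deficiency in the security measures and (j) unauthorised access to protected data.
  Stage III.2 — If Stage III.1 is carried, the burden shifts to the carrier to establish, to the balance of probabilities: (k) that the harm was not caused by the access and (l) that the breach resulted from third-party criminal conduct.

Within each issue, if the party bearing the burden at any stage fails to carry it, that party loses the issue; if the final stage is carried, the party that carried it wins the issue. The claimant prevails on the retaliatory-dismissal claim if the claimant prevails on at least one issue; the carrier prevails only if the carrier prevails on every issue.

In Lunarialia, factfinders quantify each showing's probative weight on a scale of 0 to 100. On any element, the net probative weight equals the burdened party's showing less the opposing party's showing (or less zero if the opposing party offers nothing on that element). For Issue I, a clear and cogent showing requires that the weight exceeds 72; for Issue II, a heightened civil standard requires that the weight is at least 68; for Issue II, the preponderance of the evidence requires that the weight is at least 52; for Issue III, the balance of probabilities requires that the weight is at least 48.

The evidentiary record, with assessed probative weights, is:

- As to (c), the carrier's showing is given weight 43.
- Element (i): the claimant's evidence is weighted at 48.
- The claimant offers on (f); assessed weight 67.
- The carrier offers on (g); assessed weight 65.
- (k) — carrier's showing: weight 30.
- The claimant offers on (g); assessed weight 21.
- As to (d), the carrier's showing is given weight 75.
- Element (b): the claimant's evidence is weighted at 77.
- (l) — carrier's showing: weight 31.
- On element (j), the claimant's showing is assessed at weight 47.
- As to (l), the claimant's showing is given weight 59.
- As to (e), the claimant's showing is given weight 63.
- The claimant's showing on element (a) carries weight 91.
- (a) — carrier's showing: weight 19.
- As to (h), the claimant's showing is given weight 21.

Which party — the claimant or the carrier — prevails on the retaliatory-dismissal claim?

— Issue I —
Stage I.1 (claimant, a clear and cogent showing, weight exceeds 72): (a) net 91−19=72 ≤ 72 — fails; (b) 77 > 72 — meets.
  Not every element is met, so the claimant fails to carry Stage I.1.
The analysis ends at Stage I.1; the carrier prevails on this issue.
— Issue II —
At Stage II.1 the claimant must meet a heightened civil standard (weight is at least 68): on (e) the weight is 63, which does not reach 68, so (e) does not meet the standard; on (f) the weight is 67, which does not reach 68, so (f) does not meet the standard.
  The claimant does not carry Stage II.1.
So the carrier prevails on this issue.
— Issue III —
At Stage III.1 the claimant must meet the balance of probabilities (weight is at least 48): on (i) the weight is 48, which does reach 48, so (i) meets the standard; on (j) the weight is 47, which does not reach 48, so (j) does not meet the standard.
  Not every element is met, so the claimant fails to carry Stage III.1.
The analysis ends at Stage III.1; the carrier prevails on this issue.
Per-issue: Issue I → carrier; Issue II → carrier; Issue III → carrier. The claimant must prevail on at least one issue; overall, the carrier prevails.

carrier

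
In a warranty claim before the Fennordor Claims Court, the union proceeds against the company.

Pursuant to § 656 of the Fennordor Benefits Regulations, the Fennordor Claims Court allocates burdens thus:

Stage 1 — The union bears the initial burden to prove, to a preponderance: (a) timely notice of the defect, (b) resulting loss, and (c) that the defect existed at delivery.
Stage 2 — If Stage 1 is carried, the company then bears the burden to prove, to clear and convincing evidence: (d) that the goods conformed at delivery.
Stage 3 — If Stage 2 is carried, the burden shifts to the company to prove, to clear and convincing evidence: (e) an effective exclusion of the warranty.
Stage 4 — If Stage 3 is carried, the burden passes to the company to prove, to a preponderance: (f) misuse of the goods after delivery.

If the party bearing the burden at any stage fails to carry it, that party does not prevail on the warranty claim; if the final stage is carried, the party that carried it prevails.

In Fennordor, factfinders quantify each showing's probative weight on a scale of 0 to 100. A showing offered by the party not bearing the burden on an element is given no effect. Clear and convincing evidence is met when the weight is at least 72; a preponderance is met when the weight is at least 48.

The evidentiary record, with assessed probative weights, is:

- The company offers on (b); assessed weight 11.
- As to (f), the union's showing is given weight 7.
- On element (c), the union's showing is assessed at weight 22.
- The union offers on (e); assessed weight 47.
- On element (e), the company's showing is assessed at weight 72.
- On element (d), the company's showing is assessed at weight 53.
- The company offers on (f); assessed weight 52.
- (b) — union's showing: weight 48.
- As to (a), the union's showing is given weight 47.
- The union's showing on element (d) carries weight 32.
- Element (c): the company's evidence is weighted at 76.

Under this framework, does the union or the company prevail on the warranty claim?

Stage 1 — burden on union; standard: a preponderance (weight is at least 48).
    (a): 47 < 48 [not met]
    (b): 48 (company's 11 disregarded) ≥ 48 [met]
    (c): 22 (company's 76 disregarded) < 48 [not met]
  Not every element is met, so the union fails to carry Stage 1.
The company prevails.

company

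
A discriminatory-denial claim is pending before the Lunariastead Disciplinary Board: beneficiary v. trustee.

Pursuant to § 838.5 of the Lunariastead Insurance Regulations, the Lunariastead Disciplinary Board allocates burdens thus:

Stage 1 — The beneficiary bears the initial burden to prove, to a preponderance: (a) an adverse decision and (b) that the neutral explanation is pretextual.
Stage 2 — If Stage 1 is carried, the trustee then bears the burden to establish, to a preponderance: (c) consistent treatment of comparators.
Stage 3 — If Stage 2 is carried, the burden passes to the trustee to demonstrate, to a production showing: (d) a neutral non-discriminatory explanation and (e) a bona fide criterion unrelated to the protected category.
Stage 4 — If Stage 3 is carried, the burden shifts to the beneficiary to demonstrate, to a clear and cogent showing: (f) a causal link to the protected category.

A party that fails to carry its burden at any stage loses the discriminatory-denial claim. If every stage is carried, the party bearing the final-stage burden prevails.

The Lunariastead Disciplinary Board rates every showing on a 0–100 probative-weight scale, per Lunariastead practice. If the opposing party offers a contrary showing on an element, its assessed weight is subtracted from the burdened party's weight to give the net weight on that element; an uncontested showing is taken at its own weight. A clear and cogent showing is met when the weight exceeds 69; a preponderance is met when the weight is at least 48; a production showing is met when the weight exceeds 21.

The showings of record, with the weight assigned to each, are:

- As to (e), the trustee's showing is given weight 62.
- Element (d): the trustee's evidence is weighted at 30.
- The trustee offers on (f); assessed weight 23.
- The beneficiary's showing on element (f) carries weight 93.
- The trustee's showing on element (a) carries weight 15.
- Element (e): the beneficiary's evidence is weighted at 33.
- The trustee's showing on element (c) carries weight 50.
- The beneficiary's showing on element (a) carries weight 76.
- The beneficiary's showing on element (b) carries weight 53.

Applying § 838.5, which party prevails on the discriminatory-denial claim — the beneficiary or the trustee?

Stage 1 (beneficiary, a preponderance, weight is at least 48): (a) net 76−15=61 ≥ 48 — meets; (b) 53 ≥ 48 — meets.
  The beneficiary carries Stage 1; the trustee now bears the burden.
Stage 2 (trustee, a preponderance, weight is at least 48): (c) 50 ≥ 48 — meets.
  Stage 2 is satisfied; the trustee continues to bear the burden.
Stage 3 (trustee, a production showing, weight exceeds 21): (d) 30 > 21 — meets; (e) net 62−33=29 > 21 — meets.
  Stage 3 carried; the burden shifts to the beneficiary.
Stage 4 (beneficiary, a clear and cogent showing, weight exceeds 69): (f) net 93−23=70 > 69 — meets.
  All elements met at the final stage.
All stages carried — the beneficiary prevails.

beneficiary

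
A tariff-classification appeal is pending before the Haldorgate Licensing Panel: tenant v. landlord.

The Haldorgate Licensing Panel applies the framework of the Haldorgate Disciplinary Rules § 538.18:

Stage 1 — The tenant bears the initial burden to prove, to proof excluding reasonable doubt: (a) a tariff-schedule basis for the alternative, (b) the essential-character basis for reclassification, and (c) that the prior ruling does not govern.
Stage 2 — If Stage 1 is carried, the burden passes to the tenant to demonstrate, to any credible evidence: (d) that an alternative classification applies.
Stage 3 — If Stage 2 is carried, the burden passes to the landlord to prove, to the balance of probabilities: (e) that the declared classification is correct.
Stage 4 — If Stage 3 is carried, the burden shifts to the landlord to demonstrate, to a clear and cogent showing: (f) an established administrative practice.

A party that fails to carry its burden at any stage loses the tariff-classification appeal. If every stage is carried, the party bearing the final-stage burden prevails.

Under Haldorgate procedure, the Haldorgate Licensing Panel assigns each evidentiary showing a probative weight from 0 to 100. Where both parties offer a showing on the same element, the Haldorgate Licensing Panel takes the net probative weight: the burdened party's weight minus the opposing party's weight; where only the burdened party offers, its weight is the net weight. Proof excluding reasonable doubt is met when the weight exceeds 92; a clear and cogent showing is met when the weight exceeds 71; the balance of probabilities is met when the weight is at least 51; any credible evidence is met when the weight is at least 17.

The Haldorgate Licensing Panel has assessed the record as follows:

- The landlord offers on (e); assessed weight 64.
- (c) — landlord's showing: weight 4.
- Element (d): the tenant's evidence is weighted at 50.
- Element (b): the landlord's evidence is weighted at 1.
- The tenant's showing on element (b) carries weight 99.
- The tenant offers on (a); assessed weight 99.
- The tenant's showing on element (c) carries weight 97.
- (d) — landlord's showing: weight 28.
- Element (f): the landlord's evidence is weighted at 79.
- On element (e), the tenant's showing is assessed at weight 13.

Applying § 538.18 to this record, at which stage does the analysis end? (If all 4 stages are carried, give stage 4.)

Stage 1 (tenant, proof excluding reasonable doubt, weight exceeds 92): (a) 99 > 92 — meets; (b) net 99−1=98 > 92 — meets; (c) net 97−4=93 > 92 — meets.
  Stage 1 carried; the burden remains with the tenant.
Stage 2 (tenant, any credible evidence, weight is at least 17): (d) net 50−28=22 ≥ 17 — meets.
  Stage 2 is satisfied; the onus moves to the landlord.
Stage 3 (landlord, the balance of probabilities, weight is at least 51): (e) net 64−13=51 ≥ 51 — meets.
  Stage 3 is satisfied; the landlord continues to bear the burden.
Stage 4 (landlord, a clear and cogent showing, weight exceeds 71): (f) 79 > 71 — meets.
  Stage 4 carried; the final stage is satisfied.
With every stage satisfied, the landlord prevails.

stage 4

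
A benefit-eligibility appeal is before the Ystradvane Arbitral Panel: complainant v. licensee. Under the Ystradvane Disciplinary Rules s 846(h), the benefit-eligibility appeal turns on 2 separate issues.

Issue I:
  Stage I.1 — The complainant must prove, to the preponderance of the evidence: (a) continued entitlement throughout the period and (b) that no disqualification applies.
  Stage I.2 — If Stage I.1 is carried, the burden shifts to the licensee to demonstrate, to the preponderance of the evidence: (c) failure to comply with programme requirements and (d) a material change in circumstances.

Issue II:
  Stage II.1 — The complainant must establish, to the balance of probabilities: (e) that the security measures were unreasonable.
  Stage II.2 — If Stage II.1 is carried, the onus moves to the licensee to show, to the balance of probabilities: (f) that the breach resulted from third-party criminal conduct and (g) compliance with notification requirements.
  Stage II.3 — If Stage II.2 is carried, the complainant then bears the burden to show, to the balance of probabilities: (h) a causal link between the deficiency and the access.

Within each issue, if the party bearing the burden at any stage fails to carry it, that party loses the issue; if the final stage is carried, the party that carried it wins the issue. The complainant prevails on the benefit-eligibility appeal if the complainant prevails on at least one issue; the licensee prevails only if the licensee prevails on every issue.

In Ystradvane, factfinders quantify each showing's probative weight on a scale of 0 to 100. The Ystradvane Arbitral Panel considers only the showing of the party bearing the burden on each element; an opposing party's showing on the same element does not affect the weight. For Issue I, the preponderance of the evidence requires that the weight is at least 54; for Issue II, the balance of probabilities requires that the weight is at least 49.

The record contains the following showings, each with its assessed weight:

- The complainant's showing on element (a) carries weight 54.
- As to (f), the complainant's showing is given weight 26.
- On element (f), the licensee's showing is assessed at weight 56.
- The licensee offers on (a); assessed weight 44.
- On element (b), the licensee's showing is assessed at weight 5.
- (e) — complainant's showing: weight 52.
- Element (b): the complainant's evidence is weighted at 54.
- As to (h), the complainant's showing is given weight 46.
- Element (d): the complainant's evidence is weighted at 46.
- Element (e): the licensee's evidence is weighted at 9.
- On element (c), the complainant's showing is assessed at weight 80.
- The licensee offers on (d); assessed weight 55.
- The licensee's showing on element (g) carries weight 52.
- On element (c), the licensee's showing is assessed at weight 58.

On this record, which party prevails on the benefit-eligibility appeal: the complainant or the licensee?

— Issue I —
Stage I.1 (complainant, the preponderance of the evidence, weight is at least 54): (a) 54 (licensee's 44 disregarded) ≥ 54 — meets; (b) 54 (licensee's 5 disregarded) ≥ 54 — meets.
  Stage I.1 is satisfied; the onus moves to the licensee.
Stage I.2 (licensee, the preponderance of the evidence, weight is at least 54): (c) 58 (complainant's 80 disregarded) ≥ 54 — meets; (d) 55 (complainant's 46 disregarded) ≥ 54 — meets.
  The licensee carries the last stage.
With every stage satisfied, the licensee prevails on this issue.
— Issue II —
Stage II.1 (complainant, the balance of probabilities, weight is at least 49): (e) 52 (licensee's 9 disregarded) ≥ 49 — meets.
  Stage II.1 is satisfied; the onus moves to the licensee.
Stage II.2 (licensee, the balance of probabilities, weight is at least 49): (f) 56 (complainant's 26 disregarded) ≥ 49 — meets; (g) 52 ≥ 49 — meets.
  Stage II.2 is satisfied; the onus moves to the complainant.
Stage II.3 (complainant, the balance of probabilities, weight is at least 49): (h) 46 < 49 — fails.
  Not every element is met, so the complainant fails to carry Stage II.3.
So the licensee prevails on this issue.
Per-issue: Issue I → licensee; Issue II → licensee. The complainant must prevail on at least one issue; overall, the licensee prevails.

licensee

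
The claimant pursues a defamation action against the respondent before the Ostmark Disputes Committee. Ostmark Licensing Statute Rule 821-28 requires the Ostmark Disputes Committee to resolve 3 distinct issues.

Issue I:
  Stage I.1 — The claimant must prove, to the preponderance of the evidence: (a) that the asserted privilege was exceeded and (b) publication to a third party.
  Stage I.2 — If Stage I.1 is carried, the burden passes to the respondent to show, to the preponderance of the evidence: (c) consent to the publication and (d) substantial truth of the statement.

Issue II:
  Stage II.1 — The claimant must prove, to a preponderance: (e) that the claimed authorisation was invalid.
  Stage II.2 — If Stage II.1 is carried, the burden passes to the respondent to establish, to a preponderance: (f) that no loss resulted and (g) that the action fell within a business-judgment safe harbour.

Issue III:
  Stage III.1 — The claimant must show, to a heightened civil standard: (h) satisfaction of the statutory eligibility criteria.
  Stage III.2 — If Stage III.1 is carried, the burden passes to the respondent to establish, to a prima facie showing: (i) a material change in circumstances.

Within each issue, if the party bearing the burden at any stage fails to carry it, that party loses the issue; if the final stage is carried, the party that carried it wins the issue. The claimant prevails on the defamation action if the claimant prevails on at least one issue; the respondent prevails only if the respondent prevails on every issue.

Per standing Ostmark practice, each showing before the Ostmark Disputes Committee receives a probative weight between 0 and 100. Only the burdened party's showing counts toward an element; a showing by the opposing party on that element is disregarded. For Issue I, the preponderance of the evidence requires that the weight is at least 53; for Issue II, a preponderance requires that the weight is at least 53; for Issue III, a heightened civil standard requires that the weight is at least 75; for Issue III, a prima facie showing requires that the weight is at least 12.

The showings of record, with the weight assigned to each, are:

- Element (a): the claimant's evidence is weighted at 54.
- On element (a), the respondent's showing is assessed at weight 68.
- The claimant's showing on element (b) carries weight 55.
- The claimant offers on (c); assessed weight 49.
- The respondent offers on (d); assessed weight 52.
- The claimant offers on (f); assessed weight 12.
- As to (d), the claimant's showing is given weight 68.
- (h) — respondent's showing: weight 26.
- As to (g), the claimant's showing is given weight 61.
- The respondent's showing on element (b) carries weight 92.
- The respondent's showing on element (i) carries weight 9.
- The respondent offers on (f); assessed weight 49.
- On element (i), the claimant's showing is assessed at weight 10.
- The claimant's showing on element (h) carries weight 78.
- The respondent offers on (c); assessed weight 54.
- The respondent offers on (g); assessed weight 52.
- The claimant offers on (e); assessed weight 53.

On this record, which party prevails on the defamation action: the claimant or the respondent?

— Issue I —
Stage I.1 — burden on claimant; standard: the preponderance of the evidence (weight is at least 53).
    (a): 54 (respondent's 68 disregarded) ≥ 53 [met]
    (b): 55 (respondent's 92 disregarded) ≥ 53 [met]
  All elements met. The burden passes to the respondent.
Stage I.2 — burden on respondent; standard: the preponderance of the evidence (weight is at least 53).
    (c): 54 (claimant's 49 disregarded) ≥ 53 [met]
    (d): 52 (claimant's 68 disregarded) < 53 [not met]
  Stage I.2 not carried; the respondent fails its burden.
So the claimant prevails on this issue.
— Issue II —
At Stage II.1 the claimant must meet a preponderance (weight is at least 53): on (e) the weight is 53, ≥ 53, so (e) meets the standard.
  All elements met. The burden passes to the respondent.
At Stage II.2 the respondent must meet a preponderance (weight is at least 53): on (f) the weight is 49 (the claimant's 12 is given no effect), < 53, so (f) does not meet the standard; on (g) the weight is 52 (the claimant's 61 is given no effect), < 53, so (g) does not meet the standard.
  The respondent does not carry Stage II.2.
The analysis ends at Stage II.2; the claimant prevails on this issue.
— Issue III —
Stage III.1 (claimant, a heightened civil standard, weight is at least 75): (h) 78 (respondent's 26 disregarded) ≥ 75 — meets.
  Stage III.1 is satisfied; the onus moves to the respondent.
Stage III.2 (respondent, a prima facie showing, weight is at least 12): (i) 9 (claimant's 10 disregarded) < 12 — fails.
  The respondent does not carry Stage III.2.
So the claimant prevails on this issue.
Per-issue: Issue I → claimant; Issue II → claimant; Issue III → claimant. The claimant must prevail on at least one issue; overall, the claimant prevails.

claimant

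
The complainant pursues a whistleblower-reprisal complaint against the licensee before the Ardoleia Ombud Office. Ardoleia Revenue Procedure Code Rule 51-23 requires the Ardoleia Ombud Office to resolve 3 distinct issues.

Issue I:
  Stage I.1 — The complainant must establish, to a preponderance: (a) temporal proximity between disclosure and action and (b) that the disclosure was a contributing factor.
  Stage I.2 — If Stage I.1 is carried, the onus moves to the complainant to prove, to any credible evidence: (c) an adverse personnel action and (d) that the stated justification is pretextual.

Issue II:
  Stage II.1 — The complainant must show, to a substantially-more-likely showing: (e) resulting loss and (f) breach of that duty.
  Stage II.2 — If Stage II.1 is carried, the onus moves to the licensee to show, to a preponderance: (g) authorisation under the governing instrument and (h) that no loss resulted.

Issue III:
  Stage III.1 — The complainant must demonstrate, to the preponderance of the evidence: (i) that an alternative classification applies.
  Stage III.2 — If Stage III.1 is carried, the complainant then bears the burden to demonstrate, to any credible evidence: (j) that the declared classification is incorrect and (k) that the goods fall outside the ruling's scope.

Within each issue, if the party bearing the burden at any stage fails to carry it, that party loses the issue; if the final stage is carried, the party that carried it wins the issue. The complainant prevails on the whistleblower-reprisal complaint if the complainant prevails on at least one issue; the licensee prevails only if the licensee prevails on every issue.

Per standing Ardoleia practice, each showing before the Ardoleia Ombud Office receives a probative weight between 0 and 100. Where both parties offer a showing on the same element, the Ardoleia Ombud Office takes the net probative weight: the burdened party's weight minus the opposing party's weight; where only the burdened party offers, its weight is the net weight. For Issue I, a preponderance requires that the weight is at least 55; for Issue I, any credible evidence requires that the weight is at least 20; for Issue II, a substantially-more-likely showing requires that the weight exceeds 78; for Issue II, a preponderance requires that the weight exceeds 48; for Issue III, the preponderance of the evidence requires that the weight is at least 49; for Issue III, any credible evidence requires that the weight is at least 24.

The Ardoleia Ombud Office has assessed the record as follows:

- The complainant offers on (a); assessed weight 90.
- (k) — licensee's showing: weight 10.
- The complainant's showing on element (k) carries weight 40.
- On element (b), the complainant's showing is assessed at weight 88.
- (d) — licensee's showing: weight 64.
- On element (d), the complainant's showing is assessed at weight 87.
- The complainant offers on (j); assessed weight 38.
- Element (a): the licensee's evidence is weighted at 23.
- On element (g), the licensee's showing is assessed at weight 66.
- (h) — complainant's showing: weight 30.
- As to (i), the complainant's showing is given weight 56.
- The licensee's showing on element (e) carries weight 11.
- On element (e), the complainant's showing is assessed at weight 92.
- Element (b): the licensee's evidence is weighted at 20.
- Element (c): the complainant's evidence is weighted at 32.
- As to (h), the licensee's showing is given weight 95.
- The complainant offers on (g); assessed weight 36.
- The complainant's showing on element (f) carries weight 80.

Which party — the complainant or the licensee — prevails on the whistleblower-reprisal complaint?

complainant

— Issue I —
Stage I.1 — burden on complainant; standard: a preponderance (weight is at least 55).
    (a): 90 − 23 = 67 ≥ 55 [met]
    (b): 88 − 20 = 68 ≥ 55 [met]
  Stage I.1 is satisfied; the complainant continues to bear the burden.
Stage I.2 — burden on complainant; standard: any credible evidence (weight is at least 20).
    (c): 32 ≥ 20 [met]
    (d): 87 − 64 = 23 ≥ 20 [met]
  The complainant carries the last stage.
Every stage carried; the complainant prevails on this issue.
— Issue II —
Stage II.1 — burden on complainant; standard: a substantially-more-likely showing (weight exceeds 78).
    (e): 92 − 11 = 81 > 78 [met]
    (f): 80 > 78 [met]
  All elements met. The burden passes to the licensee.
Stage II.2 — burden on licensee; standard: a preponderance (weight exceeds 48).
    (g): 66 − 36 = 30 ≤ 48 [not met]
    (h): 95 − 30 = 65 > 48 [met]
  The licensee does not carry Stage II.2.
The analysis ends at Stage II.2; the complainant prevails on this issue.
— Issue III —
At Stage III.1 the complainant must meet the preponderance of the evidence (weight is at least 49): on (i) the weight is 56, which does reach 49, so (i) meets the standard.
  All elements met. The complainant retains the burden for Stage III.2.
At Stage III.2 the complainant must meet any credible evidence (weight is at least 24): on (j) the weight is 38, which does reach 24, so (j) meets the standard; on (k) the weight is 40 less the opposing 10 gives net 30, ≥ 24, so (k) meets the standard.
  The complainant carries the last stage.
With every stage satisfied, the complainant prevails on this issue.
Per-issue: Issue I → complainant; Issue II → complainant; Issue III → complainant. The complainant must prevail on at least one issue; overall, the complainant prevails.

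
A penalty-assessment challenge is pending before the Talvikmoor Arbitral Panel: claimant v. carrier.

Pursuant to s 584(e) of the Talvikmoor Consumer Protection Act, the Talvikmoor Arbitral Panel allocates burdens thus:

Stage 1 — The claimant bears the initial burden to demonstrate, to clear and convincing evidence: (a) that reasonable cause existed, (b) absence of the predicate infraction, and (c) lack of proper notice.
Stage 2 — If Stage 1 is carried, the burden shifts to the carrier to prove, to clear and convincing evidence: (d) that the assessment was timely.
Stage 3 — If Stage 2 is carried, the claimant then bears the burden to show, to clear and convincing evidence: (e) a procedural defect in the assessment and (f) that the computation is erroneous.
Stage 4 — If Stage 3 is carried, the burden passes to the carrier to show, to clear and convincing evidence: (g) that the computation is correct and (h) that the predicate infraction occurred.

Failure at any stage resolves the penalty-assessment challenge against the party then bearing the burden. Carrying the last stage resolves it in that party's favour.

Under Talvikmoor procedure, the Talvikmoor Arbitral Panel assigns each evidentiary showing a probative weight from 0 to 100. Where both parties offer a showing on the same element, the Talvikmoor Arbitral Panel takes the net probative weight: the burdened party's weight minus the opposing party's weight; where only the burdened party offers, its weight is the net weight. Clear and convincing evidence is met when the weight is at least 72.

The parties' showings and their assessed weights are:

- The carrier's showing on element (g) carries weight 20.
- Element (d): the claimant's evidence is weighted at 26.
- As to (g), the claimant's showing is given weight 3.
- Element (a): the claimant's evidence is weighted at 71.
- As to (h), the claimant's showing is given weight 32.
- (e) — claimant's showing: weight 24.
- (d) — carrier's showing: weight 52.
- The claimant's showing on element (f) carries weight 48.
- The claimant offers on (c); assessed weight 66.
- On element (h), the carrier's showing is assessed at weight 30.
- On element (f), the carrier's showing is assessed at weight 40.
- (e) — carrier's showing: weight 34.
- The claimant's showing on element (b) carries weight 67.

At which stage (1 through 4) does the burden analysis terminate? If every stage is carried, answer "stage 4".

Stage 1 — burden on claimant; standard: clear and convincing evidence (weight is at least 72).
    (a): 71 < 72 [not met]
    (b): 67 < 72 [not met]
    (c): 66 < 72 [not met]
  Not every element is met, so the claimant fails to carry Stage 1.
So the carrier prevails.

stage 1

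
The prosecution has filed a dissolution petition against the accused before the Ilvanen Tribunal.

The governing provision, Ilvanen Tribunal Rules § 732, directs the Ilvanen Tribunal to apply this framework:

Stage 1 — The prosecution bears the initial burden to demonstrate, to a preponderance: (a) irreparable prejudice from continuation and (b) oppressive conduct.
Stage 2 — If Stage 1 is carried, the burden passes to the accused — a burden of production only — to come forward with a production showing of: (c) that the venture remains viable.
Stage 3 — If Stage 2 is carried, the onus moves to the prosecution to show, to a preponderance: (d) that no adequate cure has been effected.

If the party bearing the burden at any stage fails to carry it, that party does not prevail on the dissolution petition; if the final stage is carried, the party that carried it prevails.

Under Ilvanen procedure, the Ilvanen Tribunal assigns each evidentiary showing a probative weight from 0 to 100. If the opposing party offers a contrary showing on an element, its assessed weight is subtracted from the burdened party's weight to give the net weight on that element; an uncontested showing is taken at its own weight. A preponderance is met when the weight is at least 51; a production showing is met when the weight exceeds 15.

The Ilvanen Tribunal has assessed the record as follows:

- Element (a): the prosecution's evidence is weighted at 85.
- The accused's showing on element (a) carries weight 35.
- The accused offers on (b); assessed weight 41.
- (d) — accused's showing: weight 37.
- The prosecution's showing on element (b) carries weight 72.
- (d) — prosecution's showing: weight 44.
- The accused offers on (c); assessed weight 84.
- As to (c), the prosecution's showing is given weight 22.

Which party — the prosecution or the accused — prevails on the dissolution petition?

accused

Stage 1 — burden on prosecution; standard: a preponderance (weight is at least 51).
    (a): 85 − 35 = 50 < 51 [not met]
    (b): 72 − 41 = 31 < 51 [not met]
  Stage 1 not carried; the prosecution fails its burden.
The analysis ends at Stage 1; the accused prevails.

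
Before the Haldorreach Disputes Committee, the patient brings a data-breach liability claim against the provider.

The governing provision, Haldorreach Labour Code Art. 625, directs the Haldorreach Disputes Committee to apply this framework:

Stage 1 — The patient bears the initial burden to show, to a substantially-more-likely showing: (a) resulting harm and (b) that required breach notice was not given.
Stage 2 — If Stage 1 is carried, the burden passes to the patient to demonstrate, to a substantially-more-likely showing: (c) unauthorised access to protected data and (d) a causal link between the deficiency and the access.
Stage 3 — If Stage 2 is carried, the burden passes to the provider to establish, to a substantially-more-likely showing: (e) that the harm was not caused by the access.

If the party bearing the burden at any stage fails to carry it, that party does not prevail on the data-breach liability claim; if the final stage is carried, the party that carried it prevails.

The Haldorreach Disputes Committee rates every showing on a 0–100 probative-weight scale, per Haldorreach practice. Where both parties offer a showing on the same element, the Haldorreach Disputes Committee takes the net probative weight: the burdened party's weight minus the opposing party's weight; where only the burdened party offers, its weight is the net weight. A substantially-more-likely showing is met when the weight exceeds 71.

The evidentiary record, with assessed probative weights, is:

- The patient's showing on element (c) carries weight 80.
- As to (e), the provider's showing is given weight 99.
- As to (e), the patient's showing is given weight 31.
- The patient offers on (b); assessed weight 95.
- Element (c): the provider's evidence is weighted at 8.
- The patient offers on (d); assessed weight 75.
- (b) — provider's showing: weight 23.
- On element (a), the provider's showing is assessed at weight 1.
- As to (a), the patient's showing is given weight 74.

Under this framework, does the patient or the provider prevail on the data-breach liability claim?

patient

Stage 1 — burden on patient; standard: a substantially-more-likely showing (weight exceeds 71).
    (a): 74 − 1 = 73 > 71 [met]
    (b): 95 − 23 = 72 > 71 [met]
  All elements met. The patient retains the burden for Stage 2.
Stage 2 — burden on patient; standard: a substantially-more-likely showing (weight exceeds 71).
    (c): 80 − 8 = 72 > 71 [met]
    (d): 75 > 71 [met]
  Stage 2 is satisfied; the onus moves to the provider.
Stage 3 — burden on provider; standard: a substantially-more-likely showing (weight exceeds 71).
    (e): 99 − 31 = 68 ≤ 71 [not met]
  Not every element is met, so the provider fails to carry Stage 3.
So the patient prevails.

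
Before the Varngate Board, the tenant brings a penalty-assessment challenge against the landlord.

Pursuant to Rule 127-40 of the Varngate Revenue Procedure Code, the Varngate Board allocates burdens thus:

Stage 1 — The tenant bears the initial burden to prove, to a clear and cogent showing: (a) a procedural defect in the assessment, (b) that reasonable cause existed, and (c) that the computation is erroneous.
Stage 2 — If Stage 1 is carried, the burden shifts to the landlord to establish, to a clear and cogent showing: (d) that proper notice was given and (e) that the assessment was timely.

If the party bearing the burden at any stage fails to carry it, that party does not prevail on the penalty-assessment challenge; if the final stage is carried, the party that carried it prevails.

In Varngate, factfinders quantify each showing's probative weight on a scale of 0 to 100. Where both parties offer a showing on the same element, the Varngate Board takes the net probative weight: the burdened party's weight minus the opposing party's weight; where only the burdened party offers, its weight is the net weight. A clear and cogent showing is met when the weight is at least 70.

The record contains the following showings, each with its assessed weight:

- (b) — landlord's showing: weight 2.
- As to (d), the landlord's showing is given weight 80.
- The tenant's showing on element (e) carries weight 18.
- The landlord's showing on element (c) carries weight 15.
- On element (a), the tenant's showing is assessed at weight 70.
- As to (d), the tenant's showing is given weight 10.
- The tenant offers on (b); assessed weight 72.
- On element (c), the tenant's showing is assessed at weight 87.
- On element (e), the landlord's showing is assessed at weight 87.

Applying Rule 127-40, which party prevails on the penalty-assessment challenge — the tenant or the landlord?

Stage 1 (tenant, a clear and cogent showing, weight is at least 70): (a) 70 ≥ 70 — meets; (b) net 72−2=70 ≥ 70 — meets; (c) net 87−15=72 ≥ 70 — meets.
  The tenant carries Stage 1; the landlord now bears the burden.
Stage 2 (landlord, a clear and cogent showing, weight is at least 70): (d) net 80−10=70 ≥ 70 — meets; (e) net 87−18=69 < 70 — fails.
  Not every element is met, so the landlord fails to carry Stage 2.
The analysis ends at Stage 2; the tenant prevails.

tenant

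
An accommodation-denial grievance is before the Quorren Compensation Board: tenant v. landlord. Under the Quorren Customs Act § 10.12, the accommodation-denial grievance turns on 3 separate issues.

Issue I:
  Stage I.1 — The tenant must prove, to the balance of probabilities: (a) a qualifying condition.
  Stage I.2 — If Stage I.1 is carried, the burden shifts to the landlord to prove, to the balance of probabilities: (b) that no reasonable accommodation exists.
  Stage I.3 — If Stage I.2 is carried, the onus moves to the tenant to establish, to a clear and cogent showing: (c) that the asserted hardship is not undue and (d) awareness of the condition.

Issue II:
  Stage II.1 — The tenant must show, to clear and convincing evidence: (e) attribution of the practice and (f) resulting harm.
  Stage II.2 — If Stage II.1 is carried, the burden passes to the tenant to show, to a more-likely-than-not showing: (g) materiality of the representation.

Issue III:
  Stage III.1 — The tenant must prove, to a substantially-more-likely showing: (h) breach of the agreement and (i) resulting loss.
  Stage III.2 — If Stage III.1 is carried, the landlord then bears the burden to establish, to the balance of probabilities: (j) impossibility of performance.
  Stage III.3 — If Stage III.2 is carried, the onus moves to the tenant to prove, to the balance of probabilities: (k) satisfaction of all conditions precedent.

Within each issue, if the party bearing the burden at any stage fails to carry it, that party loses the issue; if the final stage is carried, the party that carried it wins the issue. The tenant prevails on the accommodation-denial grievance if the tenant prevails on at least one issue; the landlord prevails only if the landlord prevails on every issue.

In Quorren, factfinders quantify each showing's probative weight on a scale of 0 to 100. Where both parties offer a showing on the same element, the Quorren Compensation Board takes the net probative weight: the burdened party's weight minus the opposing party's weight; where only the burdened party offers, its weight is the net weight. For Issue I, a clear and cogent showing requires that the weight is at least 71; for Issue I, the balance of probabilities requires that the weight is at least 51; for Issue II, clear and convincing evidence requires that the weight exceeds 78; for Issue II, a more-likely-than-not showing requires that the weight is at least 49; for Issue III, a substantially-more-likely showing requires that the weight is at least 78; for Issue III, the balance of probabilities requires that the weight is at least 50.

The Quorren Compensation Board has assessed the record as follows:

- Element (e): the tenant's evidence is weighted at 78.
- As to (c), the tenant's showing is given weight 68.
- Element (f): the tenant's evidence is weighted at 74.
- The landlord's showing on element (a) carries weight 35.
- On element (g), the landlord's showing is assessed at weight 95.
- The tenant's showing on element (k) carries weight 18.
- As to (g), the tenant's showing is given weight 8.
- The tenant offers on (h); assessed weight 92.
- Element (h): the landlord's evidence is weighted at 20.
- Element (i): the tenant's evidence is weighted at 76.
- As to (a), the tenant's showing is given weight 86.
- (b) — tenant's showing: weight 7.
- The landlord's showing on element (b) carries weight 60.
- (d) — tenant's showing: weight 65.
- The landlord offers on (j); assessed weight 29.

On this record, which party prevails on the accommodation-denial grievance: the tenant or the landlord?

landlord

— Issue I —
Stage I.1 — burden on tenant; standard: the balance of probabilities (weight is at least 51).
    (a): 86 − 35 = 51 ≥ 51 [met]
  Stage I.1 carried; the burden shifts to the landlord.
Stage I.2 — burden on landlord; standard: the balance of probabilities (weight is at least 51).
    (b): 60 − 7 = 53 ≥ 51 [met]
  Stage I.2 is satisfied; the onus moves to the tenant.
Stage I.3 — burden on tenant; standard: a clear and cogent showing (weight is at least 71).
    (c): 68 < 71 [not met]
    (d): 65 < 71 [not met]
  Not every element is met, so the tenant fails to carry Stage I.3.
The landlord prevails on this issue.
— Issue II —
At Stage II.1 the tenant must meet clear and convincing evidence (weight exceeds 78): on (e) the weight is 78, ≤ 78, so (e) does not meet the standard; on (f) the weight is 74, ≤ 78, so (f) does not meet the standard.
  Not every element is met, so the tenant fails to carry Stage II.1.
The landlord prevails on this issue.
— Issue III —
Stage III.1 — burden on tenant; standard: a substantially-more-likely showing (weight is at least 78).
    (h): 92 − 20 = 72 < 78 [not met]
    (i): 76 < 78 [not met]
  Stage III.1 not carried; the tenant fails its burden.
The landlord prevails on this issue.
Per-issue: Issue I → landlord; Issue II → landlord; Issue III → landlord. The tenant must prevail on at least one issue; overall, the landlord prevails.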